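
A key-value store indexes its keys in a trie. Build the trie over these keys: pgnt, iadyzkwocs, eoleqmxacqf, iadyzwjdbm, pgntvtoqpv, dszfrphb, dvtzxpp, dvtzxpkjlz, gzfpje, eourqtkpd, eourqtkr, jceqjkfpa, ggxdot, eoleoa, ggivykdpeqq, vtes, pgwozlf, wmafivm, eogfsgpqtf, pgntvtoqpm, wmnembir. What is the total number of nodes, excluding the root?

Count nodes per top-level branch (shared prefixes stored once):
  'd'-branch (dszfrphb, dvtzxpkjlz, dvtzxpp): 18 nodes
  'e'-branch (eogfsgpqtf, eoleoa, eoleqmxacqf, eourqtkpd, eourqtkr): 29 nodes
  'g'-branch (ggivykdpeqq, ggxdot, gzfpje): 20 nodes
  'i'-branch (iadyzkwocs, iadyzwjdbm): 15 nodes
  'j'-branch (jceqjkfpa): 9 nodes
  'p'-branch (pgnt, pgntvtoqpm, pgntvtoqpv, pgwozlf): 16 nodes
  'v'-branch (vtes): 4 nodes
  'w'-branch (wmafivm, wmnembir): 13 nodes
Sum: 124

124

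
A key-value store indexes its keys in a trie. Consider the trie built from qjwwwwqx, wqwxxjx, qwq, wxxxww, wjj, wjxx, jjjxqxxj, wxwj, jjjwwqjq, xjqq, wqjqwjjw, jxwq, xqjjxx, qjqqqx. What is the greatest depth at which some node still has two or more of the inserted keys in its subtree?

3

The deepest shared node is where two words last agree before diverging.
"jjjwwqjq" and "jjjxqxxj" agree on "jjj" (3 characters) before diverging; nothing deeper is shared.
Longest shared-prefix length: 3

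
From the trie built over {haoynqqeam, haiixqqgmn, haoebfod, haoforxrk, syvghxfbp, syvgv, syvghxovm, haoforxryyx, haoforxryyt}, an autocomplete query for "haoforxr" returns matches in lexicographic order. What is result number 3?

haoforxryyx

Filter for "haoforxr…" and sort: "haoforxrk", "haoforxryyt", "haoforxryyx"
The 3rd is haoforxryyx.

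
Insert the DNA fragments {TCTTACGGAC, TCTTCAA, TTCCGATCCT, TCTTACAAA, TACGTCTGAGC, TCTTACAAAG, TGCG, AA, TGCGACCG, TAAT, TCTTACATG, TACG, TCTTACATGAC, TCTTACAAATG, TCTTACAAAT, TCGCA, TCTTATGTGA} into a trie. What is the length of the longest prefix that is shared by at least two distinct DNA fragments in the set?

Look for the deepest trie node that still has at least two words in its subtree.
e.g. "TCTTACAAAT" and "TCTTACAAATG" share the prefix "TCTTACAAAT" of length 10; no pair shares a longer one.
Longest shared-prefix length: 10

10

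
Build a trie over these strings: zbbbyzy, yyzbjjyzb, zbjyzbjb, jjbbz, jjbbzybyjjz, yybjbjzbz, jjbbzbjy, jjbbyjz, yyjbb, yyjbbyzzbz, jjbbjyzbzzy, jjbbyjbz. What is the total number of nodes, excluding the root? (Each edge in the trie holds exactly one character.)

For each word, the new-node count is its length minus the longest prefix already in the trie:
  "zbbbyzy" → 7 new (z, b, b, b, y, z, y)
  "yyzbjjyzb" → 9 new (y, y, z, b, j, j, y, z, b)
  "zbjyzbjb" → prefix "zb" already present; 6 new (j, y, z, b, j, b)
  "jjbbz" → 5 new (j, j, b, b, z)
  "jjbbzybyjjz" → prefix "jjbbz" already present; 6 new (y, b, y, j, j, z)
  "yybjbjzbz" → prefix "yy" already present; 7 new (b, j, b, j, z, b, z)
  "jjbbzbjy" → prefix "jjbbz" already present; 3 new (b, j, y)
  "jjbbyjz" → prefix "jjbb" already present; 3 new (y, j, z)
  "yyjbb" → prefix "yy" already present; 3 new (j, b, b)
  "yyjbbyzzbz" → prefix "yyjbb" already present; 5 new (y, z, z, b, z)
  "jjbbjyzbzzy" → prefix "jjbb" already present; 7 new (j, y, z, b, z, z, y)
  "jjbbyjbz" → prefix "jjbbyj" already present; 2 new (b, z)
Total nodes = 7 + 9 + 6 + 5 + 6 + 7 + 3 + 3 + 3 + 5 + 7 + 2 = 63

63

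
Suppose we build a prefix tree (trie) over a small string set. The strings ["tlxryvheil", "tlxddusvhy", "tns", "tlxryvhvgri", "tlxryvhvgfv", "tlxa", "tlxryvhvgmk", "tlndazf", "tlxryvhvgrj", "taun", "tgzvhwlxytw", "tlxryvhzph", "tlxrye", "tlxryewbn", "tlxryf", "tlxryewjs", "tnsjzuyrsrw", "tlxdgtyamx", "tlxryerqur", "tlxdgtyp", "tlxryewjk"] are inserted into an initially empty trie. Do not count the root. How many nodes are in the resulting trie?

77

For each word, the new-node count is its length minus the longest prefix already in the trie:
  "tlxryvheil" → 10 new (t, l, x, r, y, v, h, e, i, l)
  "tlxddusvhy" → prefix "tlx" already present; 7 new (d, d, u, s, v, h, y)
  "tns" → prefix "t" already present; 2 new (n, s)
  "tlxryvhvgri" → prefix "tlxryvh" already present; 4 new (v, g, r, i)
  "tlxryvhvgfv" → prefix "tlxryvhvg" already present; 2 new (f, v)
  "tlxa" → prefix "tlx" already present; 1 new (a)
  "tlxryvhvgmk" → prefix "tlxryvhvg" already present; 2 new (m, k)
  "tlndazf" → prefix "tl" already present; 5 new (n, d, a, z, f)
  "tlxryvhvgrj" → prefix "tlxryvhvgr" already present; 1 new (j)
  "taun" → prefix "t" already present; 3 new (a, u, n)
  "tgzvhwlxytw" → prefix "t" already present; 10 new (g, z, v, h, w, l, x, y, t, w)
  "tlxryvhzph" → prefix "tlxryvh" already present; 3 new (z, p, h)
  "tlxrye" → prefix "tlxry" already present; 1 new (e)
  "tlxryewbn" → prefix "tlxrye" already present; 3 new (w, b, n)
  "tlxryf" → prefix "tlxry" already present; 1 new (f)
  "tlxryewjs" → prefix "tlxryew" already present; 2 new (j, s)
  "tnsjzuyrsrw" → prefix "tns" already present; 8 new (j, z, u, y, r, s, r, w)
  "tlxdgtyamx" → prefix "tlxd" already present; 6 new (g, t, y, a, m, x)
  "tlxryerqur" → prefix "tlxrye" already present; 4 new (r, q, u, r)
  "tlxdgtyp" → prefix "tlxdgty" already present; 1 new (p)
  "tlxryewjk" → prefix "tlxryewj" already present; 1 new (k)
Total nodes = 10 + 7 + 2 + 4 + 2 + 1 + 2 + 5 + 1 + 3 + 10 + 3 + 1 + 3 + 1 + 2 + 8 + 6 + 4 + 1 + 1 = 77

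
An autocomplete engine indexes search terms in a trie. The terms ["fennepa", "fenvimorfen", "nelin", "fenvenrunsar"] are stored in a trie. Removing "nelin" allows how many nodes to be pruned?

5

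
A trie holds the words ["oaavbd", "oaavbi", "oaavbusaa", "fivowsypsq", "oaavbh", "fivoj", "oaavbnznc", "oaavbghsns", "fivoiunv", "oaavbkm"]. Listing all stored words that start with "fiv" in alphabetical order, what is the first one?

Words with prefix "fiv", in lexicographic order: "fivoiunv", "fivoj", "fivowsypsq"
The 1st is fivoiunv.

fivoiunv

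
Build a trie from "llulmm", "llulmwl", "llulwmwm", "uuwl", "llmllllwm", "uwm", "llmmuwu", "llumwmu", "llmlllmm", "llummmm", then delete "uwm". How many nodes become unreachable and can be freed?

2

Walk "uwm" from the leaf back toward the root, removing each node that no remaining word uses.
The suffix "wm" (2 nodes) is used only by "uwm"; the node for "u" still has the child "u", so pruning stops there.
Nodes removed: 2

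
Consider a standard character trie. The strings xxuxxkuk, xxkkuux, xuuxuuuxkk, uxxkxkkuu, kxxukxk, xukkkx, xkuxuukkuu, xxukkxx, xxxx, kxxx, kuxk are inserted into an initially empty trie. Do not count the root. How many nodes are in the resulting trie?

For each word, the new-node count is its length minus the longest prefix already in the trie:
  "xxuxxkuk" → 8 new (x, x, u, x, x, k, u, k)
  "xxkkuux" → prefix "xx" already present; 5 new (k, k, u, u, x)
  "xuuxuuuxkk" → prefix "x" already present; 9 new (u, u, x, u, u, u, x, k, k)
  "uxxkxkkuu" → 9 new (u, x, x, k, x, k, k, u, u)
  "kxxukxk" → 7 new (k, x, x, u, k, x, k)
  "xukkkx" → prefix "xu" already present; 4 new (k, k, k, x)
  "xkuxuukkuu" → prefix "x" already present; 9 new (k, u, x, u, u, k, k, u, u)
  "xxukkxx" → prefix "xxu" already present; 4 new (k, k, x, x)
  "xxxx" → prefix "xx" already present; 2 new (x, x)
  "kxxx" → prefix "kxx" already present; 1 new (x)
  "kuxk" → prefix "k" already present; 3 new (u, x, k)
Total nodes = 8 + 5 + 9 + 9 + 7 + 4 + 9 + 4 + 2 + 1 + 3 = 61

61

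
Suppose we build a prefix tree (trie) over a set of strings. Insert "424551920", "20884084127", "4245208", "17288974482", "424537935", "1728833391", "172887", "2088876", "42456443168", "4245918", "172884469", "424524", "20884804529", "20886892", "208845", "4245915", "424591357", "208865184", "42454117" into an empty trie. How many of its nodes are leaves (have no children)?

Leaves are exactly the stored words that no other stored word extends.
Those words: "1728833391", "172884469", "172887", "17288974482", "20884084127", "208845", "20884804529", "208865184", "20886892", "2088876", "4245208", "424524", "424537935", "42454117", "424551920", "42456443168", "424591357", "4245915", "4245918"
Leaf count: 19

19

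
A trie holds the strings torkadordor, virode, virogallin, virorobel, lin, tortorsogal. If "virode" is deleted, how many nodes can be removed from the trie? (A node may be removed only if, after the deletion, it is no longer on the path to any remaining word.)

Walk "virode" from the leaf back toward the root, removing each node that no remaining word uses.
The suffix "de" (2 nodes) is used only by "virode"; the node for "viro" still has the child "g", so pruning stops there.
Nodes removed: 2

2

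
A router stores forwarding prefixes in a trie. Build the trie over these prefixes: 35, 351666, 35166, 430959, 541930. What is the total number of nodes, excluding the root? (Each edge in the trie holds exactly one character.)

18

Trie structure (* marks end of a word):
(root)
├─ 3
│  └─ 5 *
│     └─ 1
│        └─ 6
│           └─ 6 *
│              └─ 6 *
├─ 4
│  └─ 3
│     └─ 0
│        └─ 9
│           └─ 5
│              └─ 9 *
└─ 5
   └─ 4
      └─ 1
         └─ 9
            └─ 3
               └─ 0 *
Counting every labelled node above: 18.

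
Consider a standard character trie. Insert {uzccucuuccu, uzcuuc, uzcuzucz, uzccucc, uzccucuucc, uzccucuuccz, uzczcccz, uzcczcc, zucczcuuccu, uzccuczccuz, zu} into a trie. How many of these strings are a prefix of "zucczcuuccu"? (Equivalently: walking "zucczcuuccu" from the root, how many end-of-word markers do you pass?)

2

Walk "zucczcuuccu" from the root; an end-of-word marker is hit whenever a stored word is a prefix of "zucczcuuccu".
Prefixes of the query that are stored words: "zu", "zucczcuuccu"
Count: 2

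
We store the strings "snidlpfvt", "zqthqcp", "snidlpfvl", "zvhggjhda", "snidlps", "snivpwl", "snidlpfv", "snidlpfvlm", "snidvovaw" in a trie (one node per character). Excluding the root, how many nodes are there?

36

Trace insertions, counting only characters that open a new branch:
  "snidlpfvt" → 9 new (s, n, i, d, l, p, f, v, t)
  "zqthqcp" → 7 new (z, q, t, h, q, c, p)
  "snidlpfvl" → prefix "snidlpfv" already present; 1 new (l)
  "zvhggjhda" → prefix "z" already present; 8 new (v, h, g, g, j, h, d, a)
  "snidlps" → prefix "snidlp" already present; 1 new (s)
  "snivpwl" → prefix "sni" already present; 4 new (v, p, w, l)
  "snidlpfv" → prefix "snidlpfv" already present; 0 new (none)
  "snidlpfvlm" → prefix "snidlpfvl" already present; 1 new (m)
  "snidvovaw" → prefix "snid" already present; 5 new (v, o, v, a, w)
Total nodes = 9 + 7 + 1 + 8 + 1 + 4 + 0 + 1 + 5 = 36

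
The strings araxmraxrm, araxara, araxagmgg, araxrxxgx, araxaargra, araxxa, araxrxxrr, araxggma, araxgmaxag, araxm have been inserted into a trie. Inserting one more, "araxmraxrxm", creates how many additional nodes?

Walking "araxmraxrxm" from the root, the first 9 characters ("araxmraxr") follow existing edges; "x" is the first miss.
New nodes needed: |"araxmraxrxm"| − 9 = 11 − 9 = 2.

2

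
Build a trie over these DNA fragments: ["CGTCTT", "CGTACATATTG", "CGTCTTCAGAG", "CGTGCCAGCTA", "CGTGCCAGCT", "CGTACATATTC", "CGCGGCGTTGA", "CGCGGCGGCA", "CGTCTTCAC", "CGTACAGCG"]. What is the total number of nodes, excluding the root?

44

Insert word by word; a character creates a node only if that edge doesn't already exist:
  "CGTCTT" → 6 new (C, G, T, C, T, T)
  "CGTACATATTG" → prefix "CGT" already present; 8 new (A, C, A, T, A, T, T, G)
  "CGTCTTCAGAG" → prefix "CGTCTT" already present; 5 new (C, A, G, A, G)
  "CGTGCCAGCTA" → prefix "CGT" already present; 8 new (G, C, C, A, G, C, T, A)
  "CGTGCCAGCT" → prefix "CGTGCCAGCT" already present; 0 new (none)
  "CGTACATATTC" → prefix "CGTACATATT" already present; 1 new (C)
  "CGCGGCGTTGA" → prefix "CG" already present; 9 new (C, G, G, C, G, T, T, G, A)
  "CGCGGCGGCA" → prefix "CGCGGCG" already present; 3 new (G, C, A)
  "CGTCTTCAC" → prefix "CGTCTTCA" already present; 1 new (C)
  "CGTACAGCG" → prefix "CGTACA" already present; 3 new (G, C, G)
Total nodes = 6 + 8 + 5 + 8 + 0 + 1 + 9 + 3 + 1 + 3 = 44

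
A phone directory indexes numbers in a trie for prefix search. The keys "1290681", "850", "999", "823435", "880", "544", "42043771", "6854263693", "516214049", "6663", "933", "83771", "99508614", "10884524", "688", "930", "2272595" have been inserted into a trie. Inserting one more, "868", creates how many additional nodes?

The longest prefix of "868" already in the trie is "8" (length 1).
So 3 − 1 = 2 new nodes.

2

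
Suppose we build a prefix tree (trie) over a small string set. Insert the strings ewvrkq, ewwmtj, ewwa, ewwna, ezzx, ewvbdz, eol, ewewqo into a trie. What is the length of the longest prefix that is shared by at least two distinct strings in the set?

3

Equivalently: take the maximum, over all pairs, of their longest common prefix length.
"ewvbdz" and "ewvrkq" agree on "ewv" (3 characters) before diverging; nothing deeper is shared.
Longest shared-prefix length: 3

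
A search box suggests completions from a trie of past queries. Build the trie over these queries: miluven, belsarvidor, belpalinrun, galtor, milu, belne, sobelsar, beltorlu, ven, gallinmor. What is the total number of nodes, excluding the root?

56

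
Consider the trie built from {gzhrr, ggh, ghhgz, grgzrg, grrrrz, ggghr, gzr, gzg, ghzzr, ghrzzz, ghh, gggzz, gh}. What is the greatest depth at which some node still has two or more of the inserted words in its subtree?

3

The deepest shared node is where two words last agree before diverging.
e.g. "ggghr" and "gggzz" share the prefix "ggg" of length 3; no pair shares a longer one.
Longest shared-prefix length: 3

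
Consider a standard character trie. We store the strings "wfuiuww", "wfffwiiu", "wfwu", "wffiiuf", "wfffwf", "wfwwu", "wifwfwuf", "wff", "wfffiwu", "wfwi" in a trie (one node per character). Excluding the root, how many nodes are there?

33

Insert word by word; a character creates a node only if that edge doesn't already exist:
  "wfuiuww" → 7 new (w, f, u, i, u, w, w)
  "wfffwiiu" → prefix "wf" already present; 6 new (f, f, w, i, i, u)
  "wfwu" → prefix "wf" already present; 2 new (w, u)
  "wffiiuf" → prefix "wff" already present; 4 new (i, i, u, f)
  "wfffwf" → prefix "wfffw" already present; 1 new (f)
  "wfwwu" → prefix "wfw" already present; 2 new (w, u)
  "wifwfwuf" → prefix "w" already present; 7 new (i, f, w, f, w, u, f)
  "wff" → prefix "wff" already present; 0 new (none)
  "wfffiwu" → prefix "wfff" already present; 3 new (i, w, u)
  "wfwi" → prefix "wfw" already present; 1 new (i)
Total nodes = 7 + 6 + 2 + 4 + 1 + 2 + 7 + 0 + 3 + 1 = 33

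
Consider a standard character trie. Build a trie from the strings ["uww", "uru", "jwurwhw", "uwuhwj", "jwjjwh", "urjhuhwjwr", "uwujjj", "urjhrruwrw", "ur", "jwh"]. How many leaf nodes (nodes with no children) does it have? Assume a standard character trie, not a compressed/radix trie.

A leaf is a node with no children — equivalently, the end of a word that is not a proper prefix of any other stored word.
Those words: "jwh", "jwjjwh", "jwurwhw", "urjhrruwrw", "urjhuhwjwr", "uru", "uwuhwj", "uwujjj", "uww"
Leaf count: 9

9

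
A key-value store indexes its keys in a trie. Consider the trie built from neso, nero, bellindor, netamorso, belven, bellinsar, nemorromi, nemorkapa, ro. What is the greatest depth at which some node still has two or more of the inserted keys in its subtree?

The deepest shared node is where two words last agree before diverging.
e.g. "bellindor" and "bellinsar" share the prefix "bellin" of length 6; no pair shares a longer one.
Longest shared-prefix length: 6

6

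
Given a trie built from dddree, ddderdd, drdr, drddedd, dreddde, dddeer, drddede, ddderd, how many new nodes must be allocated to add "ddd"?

0

Every character of "ddd" already lies on an existing path (it is a prefix of some stored word).
No new nodes are needed: 0.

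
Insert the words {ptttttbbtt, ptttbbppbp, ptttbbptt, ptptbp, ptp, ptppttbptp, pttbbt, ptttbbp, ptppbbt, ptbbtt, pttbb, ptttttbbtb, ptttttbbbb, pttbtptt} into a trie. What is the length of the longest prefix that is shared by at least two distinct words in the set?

9

Look for the deepest trie node that still has at least two words in its subtree.
e.g. "ptttttbbtb" and "ptttttbbtt" share the prefix "ptttttbbt" of length 9; no pair shares a longer one.
Longest shared-prefix length: 9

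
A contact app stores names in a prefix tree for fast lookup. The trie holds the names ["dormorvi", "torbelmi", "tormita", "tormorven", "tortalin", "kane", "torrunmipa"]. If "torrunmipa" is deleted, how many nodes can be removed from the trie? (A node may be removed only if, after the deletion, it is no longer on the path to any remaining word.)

7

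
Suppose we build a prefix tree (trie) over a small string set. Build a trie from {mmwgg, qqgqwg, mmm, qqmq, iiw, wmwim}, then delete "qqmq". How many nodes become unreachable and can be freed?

Walk "qqmq" from the leaf back toward the root, removing each node that no remaining word uses.
The suffix "mq" (2 nodes) is used only by "qqmq"; the node for "qq" still has the child "g", so pruning stops there.
Nodes removed: 2

2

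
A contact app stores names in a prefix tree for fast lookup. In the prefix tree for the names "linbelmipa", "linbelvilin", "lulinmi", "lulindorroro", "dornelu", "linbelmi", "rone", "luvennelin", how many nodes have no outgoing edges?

7

Leaves are exactly the stored words that no other stored word extends.
Those words: "dornelu", "linbelmipa", "linbelvilin", "lulindorroro", "lulinmi", "luvennelin", "rone"
Leaf count: 7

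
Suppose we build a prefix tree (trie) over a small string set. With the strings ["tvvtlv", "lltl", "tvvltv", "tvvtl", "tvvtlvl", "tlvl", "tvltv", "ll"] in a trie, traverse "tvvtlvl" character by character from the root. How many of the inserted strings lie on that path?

Traverse "tvvtlvl" character by character; count nodes along the way that are marked as word ends.
Prefixes of the query that are stored words: "tvvtl", "tvvtlv", "tvvtlvl"
Count: 3

3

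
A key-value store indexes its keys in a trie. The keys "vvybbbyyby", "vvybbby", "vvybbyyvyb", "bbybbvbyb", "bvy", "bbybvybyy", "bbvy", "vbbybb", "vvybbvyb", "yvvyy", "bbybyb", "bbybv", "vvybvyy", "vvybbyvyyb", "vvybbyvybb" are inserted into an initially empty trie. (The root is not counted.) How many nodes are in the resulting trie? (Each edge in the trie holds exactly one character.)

57

Insert word by word; a character creates a node only if that edge doesn't already exist:
  "vvybbbyyby" → 10 new (v, v, y, b, b, b, y, y, b, y)
  "vvybbby" → prefix "vvybbby" already present; 0 new (none)
  "vvybbyyvyb" → prefix "vvybb" already present; 5 new (y, y, v, y, b)
  "bbybbvbyb" → 9 new (b, b, y, b, b, v, b, y, b)
  "bvy" → prefix "b" already present; 2 new (v, y)
  "bbybvybyy" → prefix "bbyb" already present; 5 new (v, y, b, y, y)
  "bbvy" → prefix "bb" already present; 2 new (v, y)
  "vbbybb" → prefix "v" already present; 5 new (b, b, y, b, b)
  "vvybbvyb" → prefix "vvybb" already present; 3 new (v, y, b)
  "yvvyy" → 5 new (y, v, v, y, y)
  "bbybyb" → prefix "bbyb" already present; 2 new (y, b)
  "bbybv" → prefix "bbybv" already present; 0 new (none)
  "vvybvyy" → prefix "vvyb" already present; 3 new (v, y, y)
  "vvybbyvyyb" → prefix "vvybby" already present; 4 new (v, y, y, b)
  "vvybbyvybb" → prefix "vvybbyvy" already present; 2 new (b, b)
Total nodes = 10 + 0 + 5 + 9 + 2 + 5 + 2 + 5 + 3 + 5 + 2 + 0 + 3 + 4 + 2 = 57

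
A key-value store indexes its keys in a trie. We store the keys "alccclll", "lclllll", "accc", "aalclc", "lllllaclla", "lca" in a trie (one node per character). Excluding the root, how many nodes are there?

33

Trie structure (* marks end of a word):
(root)
├─ a
│  ├─ a
│  │  └─ l
│  │     └─ c
│  │        └─ l
│  │           └─ c *
│  ├─ c
│  │  └─ c
│  │     └─ c *
│  └─ l
│     └─ c
│        └─ c
│           └─ c
│              └─ l
│                 └─ l
│                    └─ l *
└─ l
   ├─ c
   │  ├─ a *
   │  └─ l
   │     └─ l
   │        └─ l
   │           └─ l
   │              └─ l *
   └─ l
      └─ l
         └─ l
            └─ l
               └─ a
                  └─ c
                     └─ l
                        └─ l
                           └─ a *
Counting every labelled node above: 33.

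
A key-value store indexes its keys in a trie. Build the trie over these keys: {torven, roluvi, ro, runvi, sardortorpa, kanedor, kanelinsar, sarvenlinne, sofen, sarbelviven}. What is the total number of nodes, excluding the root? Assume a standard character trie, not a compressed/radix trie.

60

Insert word by word; a character creates a node only if that edge doesn't already exist:
  "torven" → 6 new (t, o, r, v, e, n)
  "roluvi" → 6 new (r, o, l, u, v, i)
  "ro" → prefix "ro" already present; 0 new (none)
  "runvi" → prefix "r" already present; 4 new (u, n, v, i)
  "sardortorpa" → 11 new (s, a, r, d, o, r, t, o, r, p, a)
  "kanedor" → 7 new (k, a, n, e, d, o, r)
  "kanelinsar" → prefix "kane" already present; 6 new (l, i, n, s, a, r)
  "sarvenlinne" → prefix "sar" already present; 8 new (v, e, n, l, i, n, n, e)
  "sofen" → prefix "s" already present; 4 new (o, f, e, n)
  "sarbelviven" → prefix "sar" already present; 8 new (b, e, l, v, i, v, e, n)
Total nodes = 6 + 6 + 0 + 4 + 11 + 7 + 6 + 8 + 4 + 8 = 60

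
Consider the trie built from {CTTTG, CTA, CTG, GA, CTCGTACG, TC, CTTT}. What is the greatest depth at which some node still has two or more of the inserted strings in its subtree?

Equivalently: take the maximum, over all pairs, of their longest common prefix length.
"CTTT" and "CTTTG" agree on "CTTT" (4 characters) before diverging; nothing deeper is shared.
Longest shared-prefix length: 4

4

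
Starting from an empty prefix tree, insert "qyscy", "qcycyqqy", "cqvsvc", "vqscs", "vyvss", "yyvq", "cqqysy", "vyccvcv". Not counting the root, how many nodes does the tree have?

40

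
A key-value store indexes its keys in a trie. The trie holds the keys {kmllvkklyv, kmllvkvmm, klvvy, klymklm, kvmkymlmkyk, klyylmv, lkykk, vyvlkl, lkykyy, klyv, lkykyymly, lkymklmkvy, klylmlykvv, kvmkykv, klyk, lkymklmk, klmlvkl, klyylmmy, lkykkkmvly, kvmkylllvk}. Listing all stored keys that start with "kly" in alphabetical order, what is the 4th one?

Words with prefix "kly", in lexicographic order: "klyk", "klylmlykvv", "klymklm", "klyv", "klyylmmy", "klyylmv"
The 4th is klyv.

klyv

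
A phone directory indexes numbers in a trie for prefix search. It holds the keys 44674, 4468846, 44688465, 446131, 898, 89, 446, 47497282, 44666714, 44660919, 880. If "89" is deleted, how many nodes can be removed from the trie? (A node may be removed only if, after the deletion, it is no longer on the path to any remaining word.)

0

Walk "89" from the leaf back toward the root, removing each node that no remaining word uses.
Every node on "89" is still needed (e.g. by "898"), so nothing is freed.
Nodes removed: 0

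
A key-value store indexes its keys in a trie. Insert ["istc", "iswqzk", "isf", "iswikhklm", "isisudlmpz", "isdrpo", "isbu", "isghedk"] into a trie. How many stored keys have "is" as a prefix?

Filter for entries beginning with "is":
Matches: "isbu", "isdrpo", "isf", "isghedk", "isisudlmpz", "istc", "iswikhklm", "iswqzk"
Count: 8

8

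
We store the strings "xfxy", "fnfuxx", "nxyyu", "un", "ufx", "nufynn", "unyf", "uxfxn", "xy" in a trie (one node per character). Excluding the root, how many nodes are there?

31

Count nodes per top-level branch (shared prefixes stored once):
  'f'-branch (fnfuxx): 6 nodes
  'n'-branch (nufynn, nxyyu): 10 nodes
  'u'-branch (ufx, un, unyf, uxfxn): 10 nodes
  'x'-branch (xfxy, xy): 5 nodes
Sum: 31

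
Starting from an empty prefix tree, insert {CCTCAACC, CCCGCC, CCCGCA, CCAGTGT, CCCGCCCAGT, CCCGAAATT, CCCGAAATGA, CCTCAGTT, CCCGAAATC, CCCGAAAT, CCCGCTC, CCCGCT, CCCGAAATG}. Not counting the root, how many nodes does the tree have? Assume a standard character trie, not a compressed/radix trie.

35

Insert word by word; a character creates a node only if that edge doesn't already exist:
  "CCTCAACC" → 8 new (C, C, T, C, A, A, C, C)
  "CCCGCC" → prefix "CC" already present; 4 new (C, G, C, C)
  "CCCGCA" → prefix "CCCGC" already present; 1 new (A)
  "CCAGTGT" → prefix "CC" already present; 5 new (A, G, T, G, T)
  "CCCGCCCAGT" → prefix "CCCGCC" already present; 4 new (C, A, G, T)
  "CCCGAAATT" → prefix "CCCG" already present; 5 new (A, A, A, T, T)
  "CCCGAAATGA" → prefix "CCCGAAAT" already present; 2 new (G, A)
  "CCTCAGTT" → prefix "CCTCA" already present; 3 new (G, T, T)
  "CCCGAAATC" → prefix "CCCGAAAT" already present; 1 new (C)
  "CCCGAAAT" → prefix "CCCGAAAT" already present; 0 new (none)
  "CCCGCTC" → prefix "CCCGC" already present; 2 new (T, C)
  "CCCGCT" → prefix "CCCGCT" already present; 0 new (none)
  "CCCGAAATG" → prefix "CCCGAAATG" already present; 0 new (none)
Total nodes = 8 + 4 + 1 + 5 + 4 + 5 + 2 + 3 + 1 + 0 + 2 + 0 + 0 = 35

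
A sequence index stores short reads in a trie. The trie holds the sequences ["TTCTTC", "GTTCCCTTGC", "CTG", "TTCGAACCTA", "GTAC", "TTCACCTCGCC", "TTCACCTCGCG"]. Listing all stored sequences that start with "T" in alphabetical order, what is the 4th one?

Filter for "T…" and sort: "TTCACCTCGCC", "TTCACCTCGCG", "TTCGAACCTA", "TTCTTC"
The 4th is TTCTTC.

TTCTTC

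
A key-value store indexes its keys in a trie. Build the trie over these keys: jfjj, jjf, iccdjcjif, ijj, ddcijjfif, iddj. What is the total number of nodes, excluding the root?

29

Trie structure (* marks end of a word):
(root)
├─ d
│  └─ d
│     └─ c
│        └─ i
│           └─ j
│              └─ j
│                 └─ f
│                    └─ i
│                       └─ f *
├─ i
│  ├─ c
│  │  └─ c
│  │     └─ d
│  │        └─ j
│  │           └─ c
│  │              └─ j
│  │                 └─ i
│  │                    └─ f *
│  ├─ d
│  │  └─ d
│  │     └─ j *
│  └─ j
│     └─ j *
└─ j
   ├─ f
   │  └─ j
   │     └─ j *
   └─ j
      └─ f *
Counting every labelled node above: 29.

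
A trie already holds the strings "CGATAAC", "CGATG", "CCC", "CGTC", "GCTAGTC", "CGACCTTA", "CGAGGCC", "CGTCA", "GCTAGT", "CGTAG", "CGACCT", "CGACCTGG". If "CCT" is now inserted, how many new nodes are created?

The longest prefix of "CCT" already in the trie is "CC" (length 2).
Each of the 1 remaining characters creates one node.

1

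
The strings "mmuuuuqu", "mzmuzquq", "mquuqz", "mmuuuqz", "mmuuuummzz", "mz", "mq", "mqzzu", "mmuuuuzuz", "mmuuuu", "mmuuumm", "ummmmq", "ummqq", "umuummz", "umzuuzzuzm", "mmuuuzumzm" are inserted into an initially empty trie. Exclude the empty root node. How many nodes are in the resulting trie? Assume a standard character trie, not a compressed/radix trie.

Trace insertions, counting only characters that open a new branch:
  "mmuuuuqu" → 8 new (m, m, u, u, u, u, q, u)
  "mzmuzquq" → prefix "m" already present; 7 new (z, m, u, z, q, u, q)
  "mquuqz" → prefix "m" already present; 5 new (q, u, u, q, z)
  "mmuuuqz" → prefix "mmuuu" already present; 2 new (q, z)
  "mmuuuummzz" → prefix "mmuuuu" already present; 4 new (m, m, z, z)
  "mz" → prefix "mz" already present; 0 new (none)
  "mq" → prefix "mq" already present; 0 new (none)
  "mqzzu" → prefix "mq" already present; 3 new (z, z, u)
  "mmuuuuzuz" → prefix "mmuuuu" already present; 3 new (z, u, z)
  "mmuuuu" → prefix "mmuuuu" already present; 0 new (none)
  "mmuuumm" → prefix "mmuuu" already present; 2 new (m, m)
  "ummmmq" → 6 new (u, m, m, m, m, q)
  "ummqq" → prefix "umm" already present; 2 new (q, q)
  "umuummz" → prefix "um" already present; 5 new (u, u, m, m, z)
  "umzuuzzuzm" → prefix "um" already present; 8 new (z, u, u, z, z, u, z, m)
  "mmuuuzumzm" → prefix "mmuuu" already present; 5 new (z, u, m, z, m)
Total nodes = 8 + 7 + 5 + 2 + 4 + 0 + 0 + 3 + 3 + 0 + 2 + 6 + 2 + 5 + 8 + 5 = 60

60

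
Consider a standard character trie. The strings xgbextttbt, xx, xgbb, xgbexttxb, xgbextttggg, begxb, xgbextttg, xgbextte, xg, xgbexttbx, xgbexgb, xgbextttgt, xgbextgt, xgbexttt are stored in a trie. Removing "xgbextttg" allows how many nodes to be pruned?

Walk "xgbextttg" from the leaf back toward the root, removing each node that no remaining word uses.
Every node on "xgbextttg" is still needed (e.g. by "xgbextttggg"), so nothing is freed.
Nodes removed: 0

0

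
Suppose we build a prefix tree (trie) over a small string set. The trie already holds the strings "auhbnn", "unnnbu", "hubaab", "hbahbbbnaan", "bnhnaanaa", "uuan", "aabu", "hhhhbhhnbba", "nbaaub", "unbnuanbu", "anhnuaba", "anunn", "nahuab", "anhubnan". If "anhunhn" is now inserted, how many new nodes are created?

3

The longest prefix of "anhunhn" already in the trie is "anhu" (length 4).
So 7 − 4 = 3 new nodes.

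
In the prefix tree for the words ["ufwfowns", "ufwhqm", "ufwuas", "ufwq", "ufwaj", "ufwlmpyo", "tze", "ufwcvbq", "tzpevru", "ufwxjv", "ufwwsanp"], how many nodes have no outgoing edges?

A leaf is a node with no children — equivalently, the end of a word that is not a proper prefix of any other stored word.
Those words: "tze", "tzpevru", "ufwaj", "ufwcvbq", "ufwfowns", "ufwhqm", "ufwlmpyo", "ufwq", "ufwuas", "ufwwsanp", "ufwxjv"
Leaf count: 11

11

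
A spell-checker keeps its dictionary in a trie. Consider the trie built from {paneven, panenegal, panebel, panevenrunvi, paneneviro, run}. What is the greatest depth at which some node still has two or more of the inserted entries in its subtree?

7

Look for the deepest trie node that still has at least two words in its subtree.
"paneven" and "panevenrunvi" agree on "paneven" (7 characters) before diverging; nothing deeper is shared.
Longest shared-prefix length: 7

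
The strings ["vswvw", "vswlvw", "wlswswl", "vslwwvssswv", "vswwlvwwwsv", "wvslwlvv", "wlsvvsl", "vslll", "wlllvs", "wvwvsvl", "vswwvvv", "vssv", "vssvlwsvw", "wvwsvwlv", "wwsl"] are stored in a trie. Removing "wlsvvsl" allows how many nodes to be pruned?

After clearing the end-marker at "wlsvvsl", prune upward until reaching a node still needed by another word.
The suffix "vvsl" (4 nodes) is used only by "wlsvvsl"; the node for "wls" still has the child "w", so pruning stops there.
Nodes removed: 4

4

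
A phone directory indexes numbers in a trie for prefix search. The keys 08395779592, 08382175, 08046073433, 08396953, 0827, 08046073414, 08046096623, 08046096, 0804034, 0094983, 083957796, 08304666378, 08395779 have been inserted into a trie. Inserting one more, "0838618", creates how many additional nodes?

Walking "0838618" from the root, the first 4 characters ("0838") follow existing edges; "6" is the first miss.
So 7 − 4 = 3 new nodes.

3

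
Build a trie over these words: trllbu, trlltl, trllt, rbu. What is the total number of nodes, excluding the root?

For each word, the new-node count is its length minus the longest prefix already in the trie:
  "trllbu" → 6 new (t, r, l, l, b, u)
  "trlltl" → prefix "trll" already present; 2 new (t, l)
  "trllt" → prefix "trllt" already present; 0 new (none)
  "rbu" → 3 new (r, b, u)
Total nodes = 6 + 2 + 0 + 3 = 11

11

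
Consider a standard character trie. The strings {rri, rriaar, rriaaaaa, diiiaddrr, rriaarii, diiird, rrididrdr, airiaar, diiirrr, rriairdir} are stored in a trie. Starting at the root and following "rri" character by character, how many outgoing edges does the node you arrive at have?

2

Follow the path "rri" to its node, then look at its outgoing edges.
Distinct next characters after "rri": a, d.
That node has 2 child edges.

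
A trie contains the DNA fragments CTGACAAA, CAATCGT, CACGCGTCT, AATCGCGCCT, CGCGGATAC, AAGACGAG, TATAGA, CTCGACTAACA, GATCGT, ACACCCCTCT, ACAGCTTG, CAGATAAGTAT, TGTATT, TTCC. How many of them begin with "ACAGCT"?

Traverse to the node for "ACAGCT", then collect every word in that subtree.
Words under "ACAGCT": ACAGCTTG
Count: 1

1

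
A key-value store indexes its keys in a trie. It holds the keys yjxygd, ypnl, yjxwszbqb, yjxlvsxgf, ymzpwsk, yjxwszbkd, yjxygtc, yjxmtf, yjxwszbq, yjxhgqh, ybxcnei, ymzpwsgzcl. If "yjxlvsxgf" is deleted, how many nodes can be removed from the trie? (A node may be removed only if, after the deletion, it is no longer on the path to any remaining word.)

A node on "yjxlvsxgf"'s path can go only if nothing else ends at it or branches off below it.
The suffix "lvsxgf" (6 nodes) is used only by "yjxlvsxgf"; the node for "yjx" still has the child "y", so pruning stops there.
Nodes removed: 6

6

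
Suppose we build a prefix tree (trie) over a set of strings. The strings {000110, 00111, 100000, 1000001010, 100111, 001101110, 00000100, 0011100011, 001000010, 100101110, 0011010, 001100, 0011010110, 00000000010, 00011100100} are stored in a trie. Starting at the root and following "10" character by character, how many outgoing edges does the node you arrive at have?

1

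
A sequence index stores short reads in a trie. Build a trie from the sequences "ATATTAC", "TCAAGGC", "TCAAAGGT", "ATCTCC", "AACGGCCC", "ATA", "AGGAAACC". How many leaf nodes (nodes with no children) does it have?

Leaves are exactly the stored words that no other stored word extends.
Those words: "AACGGCCC", "AGGAAACC", "ATATTAC", "ATCTCC", "TCAAAGGT", "TCAAGGC"
Leaf count: 6

6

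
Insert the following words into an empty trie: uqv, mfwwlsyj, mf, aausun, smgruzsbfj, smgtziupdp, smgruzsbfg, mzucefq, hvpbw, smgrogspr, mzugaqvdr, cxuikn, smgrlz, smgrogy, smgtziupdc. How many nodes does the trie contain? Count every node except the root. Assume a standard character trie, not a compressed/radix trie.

67

Count nodes per top-level branch (shared prefixes stored once):
  'a'-branch (aausun): 6 nodes
  'c'-branch (cxuikn): 6 nodes
  'h'-branch (hvpbw): 5 nodes
  'm'-branch (mf, mfwwlsyj, mzucefq, mzugaqvdr): 20 nodes
  's'-branch (smgrlz, smgrogspr, smgrogy, smgruzsbfg, smgruzsbfj, smgtziupdc, smgtziupdp): 27 nodes
  'u'-branch (uqv): 3 nodes
Sum: 67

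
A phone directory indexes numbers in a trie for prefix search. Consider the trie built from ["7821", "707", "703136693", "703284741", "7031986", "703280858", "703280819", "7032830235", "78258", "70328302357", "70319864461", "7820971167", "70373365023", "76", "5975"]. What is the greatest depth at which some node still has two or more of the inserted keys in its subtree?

10

The deepest shared node is where two words last agree before diverging.
"7032830235" and "70328302357" agree on "7032830235" (10 characters) before diverging; nothing deeper is shared.
Longest shared-prefix length: 10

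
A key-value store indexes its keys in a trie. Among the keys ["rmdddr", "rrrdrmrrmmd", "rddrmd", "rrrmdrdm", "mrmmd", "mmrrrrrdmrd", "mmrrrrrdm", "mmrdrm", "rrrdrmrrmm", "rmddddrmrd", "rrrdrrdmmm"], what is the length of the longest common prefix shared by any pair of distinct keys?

The deepest shared node is where two words last agree before diverging.
"rrrdrmrrmm" and "rrrdrmrrmmd" agree on "rrrdrmrrmm" (10 characters) before diverging; nothing deeper is shared.
Longest shared-prefix length: 10

10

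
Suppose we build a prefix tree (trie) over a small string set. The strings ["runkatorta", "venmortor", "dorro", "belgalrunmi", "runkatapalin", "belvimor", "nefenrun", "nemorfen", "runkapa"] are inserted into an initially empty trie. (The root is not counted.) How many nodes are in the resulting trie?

Trace insertions, counting only characters that open a new branch:
  "runkatorta" → 10 new (r, u, n, k, a, t, o, r, t, a)
  "venmortor" → 9 new (v, e, n, m, o, r, t, o, r)
  "dorro" → 5 new (d, o, r, r, o)
  "belgalrunmi" → 11 new (b, e, l, g, a, l, r, u, n, m, i)
  "runkatapalin" → prefix "runkat" already present; 6 new (a, p, a, l, i, n)
  "belvimor" → prefix "bel" already present; 5 new (v, i, m, o, r)
  "nefenrun" → 8 new (n, e, f, e, n, r, u, n)
  "nemorfen" → prefix "ne" already present; 6 new (m, o, r, f, e, n)
  "runkapa" → prefix "runka" already present; 2 new (p, a)
Total nodes = 10 + 9 + 5 + 11 + 6 + 5 + 8 + 6 + 2 = 62

62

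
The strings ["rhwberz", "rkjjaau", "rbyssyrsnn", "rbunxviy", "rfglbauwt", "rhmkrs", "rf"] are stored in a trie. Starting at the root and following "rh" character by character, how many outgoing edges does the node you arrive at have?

2

The children of the "rh" node are the distinct next characters among strings starting with "rh".
Distinct next characters after "rh": m, w.
That node has 2 child edges.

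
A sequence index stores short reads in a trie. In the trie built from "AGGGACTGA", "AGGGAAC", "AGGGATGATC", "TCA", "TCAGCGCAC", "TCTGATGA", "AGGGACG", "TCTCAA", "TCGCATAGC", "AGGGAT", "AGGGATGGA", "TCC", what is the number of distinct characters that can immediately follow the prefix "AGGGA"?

3

Walk "AGGGA" from the root, arriving at one node.
Distinct next characters after "AGGGA": A, C, T.
That node has 3 child edges.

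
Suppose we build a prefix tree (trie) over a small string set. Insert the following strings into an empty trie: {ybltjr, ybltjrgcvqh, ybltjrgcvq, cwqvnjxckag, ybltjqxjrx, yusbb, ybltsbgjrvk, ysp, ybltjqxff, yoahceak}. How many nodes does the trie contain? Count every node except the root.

Insert word by word; a character creates a node only if that edge doesn't already exist:
  "ybltjr" → 6 new (y, b, l, t, j, r)
  "ybltjrgcvqh" → prefix "ybltjr" already present; 5 new (g, c, v, q, h)
  "ybltjrgcvq" → prefix "ybltjrgcvq" already present; 0 new (none)
  "cwqvnjxckag" → 11 new (c, w, q, v, n, j, x, c, k, a, g)
  "ybltjqxjrx" → prefix "ybltj" already present; 5 new (q, x, j, r, x)
  "yusbb" → prefix "y" already present; 4 new (u, s, b, b)
  "ybltsbgjrvk" → prefix "yblt" already present; 7 new (s, b, g, j, r, v, k)
  "ysp" → prefix "y" already present; 2 new (s, p)
  "ybltjqxff" → prefix "ybltjqx" already present; 2 new (f, f)
  "yoahceak" → prefix "y" already present; 7 new (o, a, h, c, e, a, k)
Total nodes = 6 + 5 + 0 + 11 + 5 + 4 + 7 + 2 + 2 + 7 = 49

49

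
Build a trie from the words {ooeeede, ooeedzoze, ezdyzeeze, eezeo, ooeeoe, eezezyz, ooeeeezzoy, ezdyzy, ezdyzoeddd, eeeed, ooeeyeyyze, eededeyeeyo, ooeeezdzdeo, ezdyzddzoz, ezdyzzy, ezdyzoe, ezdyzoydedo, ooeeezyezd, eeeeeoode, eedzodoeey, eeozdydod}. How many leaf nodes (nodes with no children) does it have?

20

Leaves are exactly the stored words that no other stored word extends.
Those words: "eededeyeeyo", "eedzodoeey", "eeeed", "eeeeeoode", "eeozdydod", "eezeo", "eezezyz", "ezdyzddzoz", "ezdyzeeze", "ezdyzoeddd", "ezdyzoydedo", "ezdyzy", "ezdyzzy", "ooeedzoze", "ooeeede", "ooeeeezzoy", "ooeeezdzdeo", "ooeeezyezd", "ooeeoe", "ooeeyeyyze"
Leaf count: 20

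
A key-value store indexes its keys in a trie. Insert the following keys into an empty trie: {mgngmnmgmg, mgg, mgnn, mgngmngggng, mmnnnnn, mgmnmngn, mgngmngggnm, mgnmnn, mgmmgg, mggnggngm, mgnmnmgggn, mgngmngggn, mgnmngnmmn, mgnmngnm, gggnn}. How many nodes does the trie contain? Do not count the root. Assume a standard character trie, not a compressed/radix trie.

57

For each word, the new-node count is its length minus the longest prefix already in the trie:
  "mgngmnmgmg" → 10 new (m, g, n, g, m, n, m, g, m, g)
  "mgg" → prefix "mg" already present; 1 new (g)
  "mgnn" → prefix "mgn" already present; 1 new (n)
  "mgngmngggng" → prefix "mgngmn" already present; 5 new (g, g, g, n, g)
  "mmnnnnn" → prefix "m" already present; 6 new (m, n, n, n, n, n)
  "mgmnmngn" → prefix "mg" already present; 6 new (m, n, m, n, g, n)
  "mgngmngggnm" → prefix "mgngmngggn" already present; 1 new (m)
  "mgnmnn" → prefix "mgn" already present; 3 new (m, n, n)
  "mgmmgg" → prefix "mgm" already present; 3 new (m, g, g)
  "mggnggngm" → prefix "mgg" already present; 6 new (n, g, g, n, g, m)
  "mgnmnmgggn" → prefix "mgnmn" already present; 5 new (m, g, g, g, n)
  "mgngmngggn" → prefix "mgngmngggn" already present; 0 new (none)
  "mgnmngnmmn" → prefix "mgnmn" already present; 5 new (g, n, m, m, n)
  "mgnmngnm" → prefix "mgnmngnm" already present; 0 new (none)
  "gggnn" → 5 new (g, g, g, n, n)
Total nodes = 10 + 1 + 1 + 5 + 6 + 6 + 1 + 3 + 3 + 6 + 5 + 0 + 5 + 0 + 5 = 57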